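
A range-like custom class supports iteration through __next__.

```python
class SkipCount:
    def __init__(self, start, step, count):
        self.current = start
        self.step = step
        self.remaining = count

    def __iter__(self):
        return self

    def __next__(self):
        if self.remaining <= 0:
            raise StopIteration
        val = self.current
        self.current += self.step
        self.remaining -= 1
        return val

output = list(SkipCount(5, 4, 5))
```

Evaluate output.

Step 1: SkipCount starts at 5, increments by 4, for 5 steps:
  Yield 5, then current += 4
  Yield 9, then current += 4
  Yield 13, then current += 4
  Yield 17, then current += 4
  Yield 21, then current += 4
Therefore output = [5, 9, 13, 17, 21].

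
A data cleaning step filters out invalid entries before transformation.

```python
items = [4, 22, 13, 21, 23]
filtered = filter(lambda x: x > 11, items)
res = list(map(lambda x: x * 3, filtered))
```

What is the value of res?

Step 1: Filter items for elements > 11:
  4: removed
  22: kept
  13: kept
  21: kept
  23: kept
Step 2: Map x * 3 on filtered [22, 13, 21, 23]:
  22 -> 66
  13 -> 39
  21 -> 63
  23 -> 69
Therefore res = [66, 39, 63, 69].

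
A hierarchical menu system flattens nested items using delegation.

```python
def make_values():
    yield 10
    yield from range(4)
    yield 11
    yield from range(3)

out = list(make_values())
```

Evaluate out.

Step 1: Trace yields in order:
  yield 10
  yield 0
  yield 1
  yield 2
  yield 3
  yield 11
  yield 0
  yield 1
  yield 2
Therefore out = [10, 0, 1, 2, 3, 11, 0, 1, 2].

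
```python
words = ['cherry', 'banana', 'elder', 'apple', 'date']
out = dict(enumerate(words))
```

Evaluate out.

Step 1: enumerate pairs indices with words:
  0 -> 'cherry'
  1 -> 'banana'
  2 -> 'elder'
  3 -> 'apple'
  4 -> 'date'
Therefore out = {0: 'cherry', 1: 'banana', 2: 'elder', 3: 'apple', 4: 'date'}.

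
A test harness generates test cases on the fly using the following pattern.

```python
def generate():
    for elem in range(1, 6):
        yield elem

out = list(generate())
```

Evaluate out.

Step 1: The generator yields each value from range(1, 6).
Step 2: list() consumes all yields: [1, 2, 3, 4, 5].
Therefore out = [1, 2, 3, 4, 5].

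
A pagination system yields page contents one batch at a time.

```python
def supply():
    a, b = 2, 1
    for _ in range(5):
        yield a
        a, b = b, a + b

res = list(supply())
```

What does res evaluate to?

Step 1: Fibonacci-like sequence starting with a=2, b=1:
  Iteration 1: yield a=2, then a,b = 1,3
  Iteration 2: yield a=1, then a,b = 3,4
  Iteration 3: yield a=3, then a,b = 4,7
  Iteration 4: yield a=4, then a,b = 7,11
  Iteration 5: yield a=7, then a,b = 11,18
Therefore res = [2, 1, 3, 4, 7].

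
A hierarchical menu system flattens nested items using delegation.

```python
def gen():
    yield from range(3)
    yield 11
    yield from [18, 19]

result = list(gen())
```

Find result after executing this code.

Step 1: Trace yields in order:
  yield 0
  yield 1
  yield 2
  yield 11
  yield 18
  yield 19
Therefore result = [0, 1, 2, 11, 18, 19].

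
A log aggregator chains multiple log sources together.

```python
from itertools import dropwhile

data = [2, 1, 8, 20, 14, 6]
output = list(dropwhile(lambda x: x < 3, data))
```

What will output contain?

Step 1: dropwhile drops elements while < 3:
  2 < 3: dropped
  1 < 3: dropped
  8: kept (dropping stopped)
Step 2: Remaining elements kept regardless of condition.
Therefore output = [8, 20, 14, 6].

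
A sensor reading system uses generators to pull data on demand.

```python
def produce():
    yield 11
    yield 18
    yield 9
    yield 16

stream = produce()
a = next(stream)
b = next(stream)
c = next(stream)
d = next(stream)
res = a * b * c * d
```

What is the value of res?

Step 1: Create generator and consume all values:
  a = next(stream) = 11
  b = next(stream) = 18
  c = next(stream) = 9
  d = next(stream) = 16
Step 2: res = 11 * 18 * 9 * 16 = 28512.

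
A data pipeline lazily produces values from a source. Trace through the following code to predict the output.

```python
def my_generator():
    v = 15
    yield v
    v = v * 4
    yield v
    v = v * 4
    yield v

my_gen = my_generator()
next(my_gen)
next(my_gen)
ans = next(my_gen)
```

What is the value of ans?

Step 1: Trace through generator execution:
  Yield 1: v starts at 15, yield 15
  Yield 2: v = 15 * 4 = 60, yield 60
  Yield 3: v = 60 * 4 = 240, yield 240
Step 2: First next() gets 15, second next() gets the second value, third next() yields 240.
Therefore ans = 240.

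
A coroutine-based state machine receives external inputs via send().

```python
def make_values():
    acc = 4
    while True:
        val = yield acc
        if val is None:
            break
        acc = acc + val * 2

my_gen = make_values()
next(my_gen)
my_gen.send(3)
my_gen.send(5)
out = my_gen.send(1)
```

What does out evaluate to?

Step 1: next() -> yield acc=4.
Step 2: send(3) -> val=3, acc = 4 + 3*2 = 10, yield 10.
Step 3: send(5) -> val=5, acc = 10 + 5*2 = 20, yield 20.
Step 4: send(1) -> val=1, acc = 20 + 1*2 = 22, yield 22.
Therefore out = 22.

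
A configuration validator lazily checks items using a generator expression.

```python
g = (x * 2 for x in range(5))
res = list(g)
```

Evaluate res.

Step 1: For each x in range(5), compute x*2:
  x=0: 0*2 = 0
  x=1: 1*2 = 2
  x=2: 2*2 = 4
  x=3: 3*2 = 6
  x=4: 4*2 = 8
Therefore res = [0, 2, 4, 6, 8].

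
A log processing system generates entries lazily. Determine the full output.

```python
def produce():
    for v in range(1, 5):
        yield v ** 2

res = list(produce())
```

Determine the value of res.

Step 1: For each v in range(1, 5), yield v**2:
  v=1: yield 1**2 = 1
  v=2: yield 2**2 = 4
  v=3: yield 3**2 = 9
  v=4: yield 4**2 = 16
Therefore res = [1, 4, 9, 16].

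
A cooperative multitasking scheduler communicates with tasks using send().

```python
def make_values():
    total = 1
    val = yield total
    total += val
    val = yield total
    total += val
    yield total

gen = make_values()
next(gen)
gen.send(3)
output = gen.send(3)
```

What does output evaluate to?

Step 1: next() -> yield total=1.
Step 2: send(3) -> val=3, total = 1+3 = 4, yield 4.
Step 3: send(3) -> val=3, total = 4+3 = 7, yield 7.
Therefore output = 7.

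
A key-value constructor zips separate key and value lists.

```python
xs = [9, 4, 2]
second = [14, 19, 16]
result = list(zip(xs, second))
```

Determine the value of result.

Step 1: zip pairs elements at same index:
  Index 0: (9, 14)
  Index 1: (4, 19)
  Index 2: (2, 16)
Therefore result = [(9, 14), (4, 19), (2, 16)].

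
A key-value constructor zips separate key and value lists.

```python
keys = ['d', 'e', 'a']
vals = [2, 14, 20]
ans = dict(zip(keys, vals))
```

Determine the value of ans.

Step 1: zip pairs keys with values:
  'd' -> 2
  'e' -> 14
  'a' -> 20
Therefore ans = {'d': 2, 'e': 14, 'a': 20}.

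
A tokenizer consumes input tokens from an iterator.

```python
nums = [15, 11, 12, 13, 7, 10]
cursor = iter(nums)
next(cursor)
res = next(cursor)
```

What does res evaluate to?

Step 1: Create iterator over [15, 11, 12, 13, 7, 10].
Step 2: next() consumes 15.
Step 3: next() returns 11.
Therefore res = 11.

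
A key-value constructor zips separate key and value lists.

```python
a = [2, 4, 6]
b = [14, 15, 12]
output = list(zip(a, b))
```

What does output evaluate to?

Step 1: zip pairs elements at same index:
  Index 0: (2, 14)
  Index 1: (4, 15)
  Index 2: (6, 12)
Therefore output = [(2, 14), (4, 15), (6, 12)].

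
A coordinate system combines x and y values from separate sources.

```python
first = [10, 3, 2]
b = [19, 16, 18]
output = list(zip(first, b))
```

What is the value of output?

Step 1: zip pairs elements at same index:
  Index 0: (10, 19)
  Index 1: (3, 16)
  Index 2: (2, 18)
Therefore output = [(10, 19), (3, 16), (2, 18)].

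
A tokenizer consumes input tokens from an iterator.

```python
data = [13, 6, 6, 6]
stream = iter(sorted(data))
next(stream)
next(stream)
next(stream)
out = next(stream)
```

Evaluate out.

Step 1: sorted([13, 6, 6, 6]) = [6, 6, 6, 13].
Step 2: Create iterator and skip 3 elements.
Step 3: next() returns 13.
Therefore out = 13.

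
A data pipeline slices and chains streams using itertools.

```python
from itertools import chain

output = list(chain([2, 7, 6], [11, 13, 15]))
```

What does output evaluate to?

Step 1: chain() concatenates iterables: [2, 7, 6] + [11, 13, 15].
Therefore output = [2, 7, 6, 11, 13, 15].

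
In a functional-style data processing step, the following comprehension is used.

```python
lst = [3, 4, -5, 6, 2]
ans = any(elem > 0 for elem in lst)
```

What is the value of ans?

Step 1: Check elem > 0 for each element in [3, 4, -5, 6, 2]:
  3 > 0: True
  4 > 0: True
  -5 > 0: False
  6 > 0: True
  2 > 0: True
Step 2: any() returns True.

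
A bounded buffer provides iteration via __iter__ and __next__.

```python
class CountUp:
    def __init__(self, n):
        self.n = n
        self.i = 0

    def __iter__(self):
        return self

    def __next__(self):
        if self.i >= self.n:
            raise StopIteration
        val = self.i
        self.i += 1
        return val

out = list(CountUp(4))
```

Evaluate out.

Step 1: CountUp(4) creates an iterator counting 0 to 3.
Step 2: list() consumes all values: [0, 1, 2, 3].
Therefore out = [0, 1, 2, 3].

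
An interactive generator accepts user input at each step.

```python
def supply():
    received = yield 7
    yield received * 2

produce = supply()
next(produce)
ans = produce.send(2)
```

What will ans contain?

Step 1: next(produce) advances to first yield, producing 7.
Step 2: send(2) resumes, received = 2.
Step 3: yield received * 2 = 2 * 2 = 4.
Therefore ans = 4.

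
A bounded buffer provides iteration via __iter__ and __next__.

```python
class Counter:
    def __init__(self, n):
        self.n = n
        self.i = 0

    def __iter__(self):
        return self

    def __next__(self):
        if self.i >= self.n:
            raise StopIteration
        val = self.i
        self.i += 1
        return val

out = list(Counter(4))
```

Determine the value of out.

Step 1: Counter(4) creates an iterator counting 0 to 3.
Step 2: list() consumes all values: [0, 1, 2, 3].
Therefore out = [0, 1, 2, 3].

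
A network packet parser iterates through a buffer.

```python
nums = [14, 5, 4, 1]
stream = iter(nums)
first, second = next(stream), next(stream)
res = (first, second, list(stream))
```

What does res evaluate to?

Step 1: Create iterator over [14, 5, 4, 1].
Step 2: first = 14, second = 5.
Step 3: Remaining elements: [4, 1].
Therefore res = (14, 5, [4, 1]).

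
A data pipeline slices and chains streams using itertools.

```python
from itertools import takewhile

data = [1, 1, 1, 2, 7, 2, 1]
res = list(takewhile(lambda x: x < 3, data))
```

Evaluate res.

Step 1: takewhile stops at first element >= 3:
  1 < 3: take
  1 < 3: take
  1 < 3: take
  2 < 3: take
  7 >= 3: stop
Therefore res = [1, 1, 1, 2].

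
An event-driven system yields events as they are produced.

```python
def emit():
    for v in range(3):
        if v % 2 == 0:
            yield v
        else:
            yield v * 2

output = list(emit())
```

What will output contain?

Step 1: For each v in range(3), yield v if even, else v*2:
  v=0 (even): yield 0
  v=1 (odd): yield 1*2 = 2
  v=2 (even): yield 2
Therefore output = [0, 2, 2].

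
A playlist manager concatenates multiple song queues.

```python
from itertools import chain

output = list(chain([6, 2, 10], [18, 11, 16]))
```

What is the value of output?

Step 1: chain() concatenates iterables: [6, 2, 10] + [18, 11, 16].
Therefore output = [6, 2, 10, 18, 11, 16].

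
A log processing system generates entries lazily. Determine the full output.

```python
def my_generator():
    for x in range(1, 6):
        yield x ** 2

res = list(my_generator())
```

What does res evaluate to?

Step 1: For each x in range(1, 6), yield x**2:
  x=1: yield 1**2 = 1
  x=2: yield 2**2 = 4
  x=3: yield 3**2 = 9
  x=4: yield 4**2 = 16
  x=5: yield 5**2 = 25
Therefore res = [1, 4, 9, 16, 25].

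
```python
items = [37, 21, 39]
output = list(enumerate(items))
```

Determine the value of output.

Step 1: enumerate pairs each element with its index:
  (0, 37)
  (1, 21)
  (2, 39)
Therefore output = [(0, 37), (1, 21), (2, 39)].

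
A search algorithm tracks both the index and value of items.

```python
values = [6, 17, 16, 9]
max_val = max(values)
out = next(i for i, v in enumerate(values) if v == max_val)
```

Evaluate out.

Step 1: max([6, 17, 16, 9]) = 17.
Step 2: Find first index where value == 17:
  Index 0: 6 != 17
  Index 1: 17 == 17, found!
Therefore out = 1.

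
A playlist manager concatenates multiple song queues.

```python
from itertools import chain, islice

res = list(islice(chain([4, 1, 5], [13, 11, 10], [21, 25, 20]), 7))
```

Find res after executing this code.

Step 1: chain([4, 1, 5], [13, 11, 10], [21, 25, 20]) = [4, 1, 5, 13, 11, 10, 21, 25, 20].
Step 2: islice takes first 7 elements: [4, 1, 5, 13, 11, 10, 21].
Therefore res = [4, 1, 5, 13, 11, 10, 21].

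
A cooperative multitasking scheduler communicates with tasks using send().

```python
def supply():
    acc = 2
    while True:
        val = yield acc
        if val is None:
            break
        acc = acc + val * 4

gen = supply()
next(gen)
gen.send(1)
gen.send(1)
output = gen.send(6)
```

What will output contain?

Step 1: next() -> yield acc=2.
Step 2: send(1) -> val=1, acc = 2 + 1*4 = 6, yield 6.
Step 3: send(1) -> val=1, acc = 6 + 1*4 = 10, yield 10.
Step 4: send(6) -> val=6, acc = 10 + 6*4 = 34, yield 34.
Therefore output = 34.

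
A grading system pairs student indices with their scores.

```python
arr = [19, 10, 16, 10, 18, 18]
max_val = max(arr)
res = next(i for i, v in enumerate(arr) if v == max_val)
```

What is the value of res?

Step 1: max([19, 10, 16, 10, 18, 18]) = 19.
Step 2: Find first index where value == 19:
  Index 0: 19 == 19, found!
Therefore res = 0.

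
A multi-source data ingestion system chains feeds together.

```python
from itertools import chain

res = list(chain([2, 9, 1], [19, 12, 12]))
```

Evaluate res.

Step 1: chain() concatenates iterables: [2, 9, 1] + [19, 12, 12].
Therefore res = [2, 9, 1, 19, 12, 12].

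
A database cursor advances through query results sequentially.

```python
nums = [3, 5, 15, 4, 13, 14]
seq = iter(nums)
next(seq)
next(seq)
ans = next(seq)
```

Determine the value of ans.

Step 1: Create iterator over [3, 5, 15, 4, 13, 14].
Step 2: next() consumes 3.
Step 3: next() consumes 5.
Step 4: next() returns 15.
Therefore ans = 15.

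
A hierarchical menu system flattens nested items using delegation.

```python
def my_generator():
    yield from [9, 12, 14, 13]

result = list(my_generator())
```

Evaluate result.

Step 1: yield from delegates to the iterable, yielding each element.
Step 2: Collected values: [9, 12, 14, 13].
Therefore result = [9, 12, 14, 13].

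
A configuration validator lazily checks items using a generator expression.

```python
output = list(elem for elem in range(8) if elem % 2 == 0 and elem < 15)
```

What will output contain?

Step 1: Filter range(8) where elem % 2 == 0 and elem < 15:
  elem=0: both conditions met, included
  elem=1: excluded (1 % 2 != 0)
  elem=2: both conditions met, included
  elem=3: excluded (3 % 2 != 0)
  elem=4: both conditions met, included
  elem=5: excluded (5 % 2 != 0)
  elem=6: both conditions met, included
  elem=7: excluded (7 % 2 != 0)
Therefore output = [0, 2, 4, 6].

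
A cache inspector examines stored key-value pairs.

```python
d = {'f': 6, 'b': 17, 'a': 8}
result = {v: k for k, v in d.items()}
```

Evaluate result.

Step 1: Invert dict (swap keys and values):
  'f': 6 -> 6: 'f'
  'b': 17 -> 17: 'b'
  'a': 8 -> 8: 'a'
Therefore result = {6: 'f', 17: 'b', 8: 'a'}.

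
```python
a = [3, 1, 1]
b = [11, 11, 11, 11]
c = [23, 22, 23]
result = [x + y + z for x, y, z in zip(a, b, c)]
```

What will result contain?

Step 1: zip three lists (truncates to shortest, len=3):
  3 + 11 + 23 = 37
  1 + 11 + 22 = 34
  1 + 11 + 23 = 35
Therefore result = [37, 34, 35].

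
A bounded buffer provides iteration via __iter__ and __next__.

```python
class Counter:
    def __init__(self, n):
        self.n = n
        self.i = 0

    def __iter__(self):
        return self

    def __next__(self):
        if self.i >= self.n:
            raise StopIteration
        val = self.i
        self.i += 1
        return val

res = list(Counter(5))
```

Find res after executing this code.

Step 1: Counter(5) creates an iterator counting 0 to 4.
Step 2: list() consumes all values: [0, 1, 2, 3, 4].
Therefore res = [0, 1, 2, 3, 4].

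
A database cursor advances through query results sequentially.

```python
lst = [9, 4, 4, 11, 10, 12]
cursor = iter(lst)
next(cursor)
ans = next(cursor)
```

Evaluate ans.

Step 1: Create iterator over [9, 4, 4, 11, 10, 12].
Step 2: next() consumes 9.
Step 3: next() returns 4.
Therefore ans = 4.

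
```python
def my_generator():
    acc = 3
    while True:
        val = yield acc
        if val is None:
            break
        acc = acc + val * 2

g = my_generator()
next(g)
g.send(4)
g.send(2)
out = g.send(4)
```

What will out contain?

Step 1: next() -> yield acc=3.
Step 2: send(4) -> val=4, acc = 3 + 4*2 = 11, yield 11.
Step 3: send(2) -> val=2, acc = 11 + 2*2 = 15, yield 15.
Step 4: send(4) -> val=4, acc = 15 + 4*2 = 23, yield 23.
Therefore out = 23.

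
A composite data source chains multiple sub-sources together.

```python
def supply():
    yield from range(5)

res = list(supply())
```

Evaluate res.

Step 1: yield from delegates to the iterable, yielding each element.
Step 2: Collected values: [0, 1, 2, 3, 4].
Therefore res = [0, 1, 2, 3, 4].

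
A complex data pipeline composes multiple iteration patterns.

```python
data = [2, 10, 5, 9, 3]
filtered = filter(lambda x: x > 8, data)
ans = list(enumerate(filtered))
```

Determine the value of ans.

Step 1: Filter [2, 10, 5, 9, 3] for > 8: [10, 9].
Step 2: enumerate re-indexes from 0: [(0, 10), (1, 9)].
Therefore ans = [(0, 10), (1, 9)].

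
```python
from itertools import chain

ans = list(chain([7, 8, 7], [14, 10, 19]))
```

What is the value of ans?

Step 1: chain() concatenates iterables: [7, 8, 7] + [14, 10, 19].
Therefore ans = [7, 8, 7, 14, 10, 19].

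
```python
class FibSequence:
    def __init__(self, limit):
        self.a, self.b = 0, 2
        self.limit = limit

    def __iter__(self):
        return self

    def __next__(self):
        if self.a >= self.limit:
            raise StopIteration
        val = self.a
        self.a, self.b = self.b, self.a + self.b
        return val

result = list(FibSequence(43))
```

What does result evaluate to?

Step 1: Fibonacci-like sequence (a=0, b=2) until >= 43:
  Yield 0, then a,b = 2,2
  Yield 2, then a,b = 2,4
  Yield 2, then a,b = 4,6
  Yield 4, then a,b = 6,10
  Yield 6, then a,b = 10,16
  Yield 10, then a,b = 16,26
  Yield 16, then a,b = 26,42
  Yield 26, then a,b = 42,68
  Yield 42, then a,b = 68,110
Step 2: 68 >= 43, stop.
Therefore result = [0, 2, 2, 4, 6, 10, 16, 26, 42].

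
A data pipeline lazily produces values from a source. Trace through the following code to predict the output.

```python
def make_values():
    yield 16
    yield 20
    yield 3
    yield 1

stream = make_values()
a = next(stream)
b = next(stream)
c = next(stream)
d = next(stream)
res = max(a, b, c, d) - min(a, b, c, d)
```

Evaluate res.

Step 1: Create generator and consume all values:
  a = next(stream) = 16
  b = next(stream) = 20
  c = next(stream) = 3
  d = next(stream) = 1
Step 2: max = 20, min = 1, res = 20 - 1 = 19.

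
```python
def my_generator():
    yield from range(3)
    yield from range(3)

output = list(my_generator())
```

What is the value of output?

Step 1: Trace yields in order:
  yield 0
  yield 1
  yield 2
  yield 0
  yield 1
  yield 2
Therefore output = [0, 1, 2, 0, 1, 2].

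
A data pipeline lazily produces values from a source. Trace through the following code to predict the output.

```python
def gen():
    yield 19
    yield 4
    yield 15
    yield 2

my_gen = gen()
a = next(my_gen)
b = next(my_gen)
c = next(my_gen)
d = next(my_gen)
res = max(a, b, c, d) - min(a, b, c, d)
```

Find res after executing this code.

Step 1: Create generator and consume all values:
  a = next(my_gen) = 19
  b = next(my_gen) = 4
  c = next(my_gen) = 15
  d = next(my_gen) = 2
Step 2: max = 19, min = 2, res = 19 - 2 = 17.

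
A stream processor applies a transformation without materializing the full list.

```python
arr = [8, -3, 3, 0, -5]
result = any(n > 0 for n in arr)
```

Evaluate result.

Step 1: Check n > 0 for each element in [8, -3, 3, 0, -5]:
  8 > 0: True
  -3 > 0: False
  3 > 0: True
  0 > 0: False
  -5 > 0: False
Step 2: any() returns True.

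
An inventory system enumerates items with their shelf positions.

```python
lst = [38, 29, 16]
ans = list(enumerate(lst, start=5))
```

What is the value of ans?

Step 1: enumerate with start=5:
  (5, 38)
  (6, 29)
  (7, 16)
Therefore ans = [(5, 38), (6, 29), (7, 16)].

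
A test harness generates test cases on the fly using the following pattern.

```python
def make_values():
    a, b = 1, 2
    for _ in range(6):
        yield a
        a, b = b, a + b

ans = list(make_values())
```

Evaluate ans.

Step 1: Fibonacci-like sequence starting with a=1, b=2:
  Iteration 1: yield a=1, then a,b = 2,3
  Iteration 2: yield a=2, then a,b = 3,5
  Iteration 3: yield a=3, then a,b = 5,8
  Iteration 4: yield a=5, then a,b = 8,13
  Iteration 5: yield a=8, then a,b = 13,21
  Iteration 6: yield a=13, then a,b = 21,34
Therefore ans = [1, 2, 3, 5, 8, 13].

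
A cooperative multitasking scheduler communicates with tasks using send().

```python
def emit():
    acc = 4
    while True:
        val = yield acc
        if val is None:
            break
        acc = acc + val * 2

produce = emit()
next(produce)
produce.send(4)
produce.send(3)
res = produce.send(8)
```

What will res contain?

Step 1: next() -> yield acc=4.
Step 2: send(4) -> val=4, acc = 4 + 4*2 = 12, yield 12.
Step 3: send(3) -> val=3, acc = 12 + 3*2 = 18, yield 18.
Step 4: send(8) -> val=8, acc = 18 + 8*2 = 34, yield 34.
Therefore res = 34.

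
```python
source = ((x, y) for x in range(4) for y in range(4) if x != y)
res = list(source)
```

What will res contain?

Step 1: Nested generator over range(4) x range(4) where x != y:
  (0, 0): excluded (x == y)
  (0, 1): included
  (0, 2): included
  (0, 3): included
  (1, 0): included
  (1, 1): excluded (x == y)
  (1, 2): included
  (1, 3): included
  (2, 0): included
  (2, 1): included
  (2, 2): excluded (x == y)
  (2, 3): included
  (3, 0): included
  (3, 1): included
  (3, 2): included
  (3, 3): excluded (x == y)
Therefore res = [(0, 1), (0, 2), (0, 3), (1, 0), (1, 2), (1, 3), (2, 0), (2, 1), (2, 3), (3, 0), (3, 1), (3, 2)].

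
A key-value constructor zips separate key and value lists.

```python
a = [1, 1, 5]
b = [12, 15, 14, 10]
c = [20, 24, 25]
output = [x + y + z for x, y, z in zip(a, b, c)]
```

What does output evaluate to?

Step 1: zip three lists (truncates to shortest, len=3):
  1 + 12 + 20 = 33
  1 + 15 + 24 = 40
  5 + 14 + 25 = 44
Therefore output = [33, 40, 44].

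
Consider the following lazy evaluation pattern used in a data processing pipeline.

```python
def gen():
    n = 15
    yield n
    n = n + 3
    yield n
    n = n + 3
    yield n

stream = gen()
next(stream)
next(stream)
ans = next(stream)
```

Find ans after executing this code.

Step 1: Trace through generator execution:
  Yield 1: n starts at 15, yield 15
  Yield 2: n = 15 + 3 = 18, yield 18
  Yield 3: n = 18 + 3 = 21, yield 21
Step 2: First next() gets 15, second next() gets the second value, third next() yields 21.
Therefore ans = 21.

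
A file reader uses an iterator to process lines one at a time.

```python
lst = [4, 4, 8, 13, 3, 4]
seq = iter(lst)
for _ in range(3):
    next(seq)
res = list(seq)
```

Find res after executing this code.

Step 1: Create iterator over [4, 4, 8, 13, 3, 4].
Step 2: Advance 3 positions (consuming [4, 4, 8]).
Step 3: list() collects remaining elements: [13, 3, 4].
Therefore res = [13, 3, 4].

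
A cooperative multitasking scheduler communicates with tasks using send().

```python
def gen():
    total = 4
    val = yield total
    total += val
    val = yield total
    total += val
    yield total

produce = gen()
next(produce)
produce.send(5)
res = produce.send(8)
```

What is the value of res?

Step 1: next() -> yield total=4.
Step 2: send(5) -> val=5, total = 4+5 = 9, yield 9.
Step 3: send(8) -> val=8, total = 9+8 = 17, yield 17.
Therefore res = 17.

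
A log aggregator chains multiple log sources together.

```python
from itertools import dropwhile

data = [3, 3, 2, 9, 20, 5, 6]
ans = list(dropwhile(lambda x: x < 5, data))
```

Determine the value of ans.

Step 1: dropwhile drops elements while < 5:
  3 < 5: dropped
  3 < 5: dropped
  2 < 5: dropped
  9: kept (dropping stopped)
Step 2: Remaining elements kept regardless of condition.
Therefore ans = [9, 20, 5, 6].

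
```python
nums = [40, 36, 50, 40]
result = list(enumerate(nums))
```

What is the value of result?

Step 1: enumerate pairs each element with its index:
  (0, 40)
  (1, 36)
  (2, 50)
  (3, 40)
Therefore result = [(0, 40), (1, 36), (2, 50), (3, 40)].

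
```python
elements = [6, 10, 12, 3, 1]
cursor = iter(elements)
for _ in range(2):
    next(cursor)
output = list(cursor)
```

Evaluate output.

Step 1: Create iterator over [6, 10, 12, 3, 1].
Step 2: Advance 2 positions (consuming [6, 10]).
Step 3: list() collects remaining elements: [12, 3, 1].
Therefore output = [12, 3, 1].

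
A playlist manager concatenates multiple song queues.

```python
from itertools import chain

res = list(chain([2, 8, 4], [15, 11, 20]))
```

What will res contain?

Step 1: chain() concatenates iterables: [2, 8, 4] + [15, 11, 20].
Therefore res = [2, 8, 4, 15, 11, 20].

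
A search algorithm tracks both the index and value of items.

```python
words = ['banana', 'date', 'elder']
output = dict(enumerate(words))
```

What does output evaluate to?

Step 1: enumerate pairs indices with words:
  0 -> 'banana'
  1 -> 'date'
  2 -> 'elder'
Therefore output = {0: 'banana', 1: 'date', 2: 'elder'}.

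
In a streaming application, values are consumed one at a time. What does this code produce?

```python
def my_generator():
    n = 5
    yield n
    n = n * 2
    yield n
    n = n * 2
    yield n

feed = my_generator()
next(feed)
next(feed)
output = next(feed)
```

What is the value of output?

Step 1: Trace through generator execution:
  Yield 1: n starts at 5, yield 5
  Yield 2: n = 5 * 2 = 10, yield 10
  Yield 3: n = 10 * 2 = 20, yield 20
Step 2: First next() gets 5, second next() gets the second value, third next() yields 20.
Therefore output = 20.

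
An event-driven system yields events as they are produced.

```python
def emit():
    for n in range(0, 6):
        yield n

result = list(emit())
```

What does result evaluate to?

Step 1: The generator yields each value from range(0, 6).
Step 2: list() consumes all yields: [0, 1, 2, 3, 4, 5].
Therefore result = [0, 1, 2, 3, 4, 5].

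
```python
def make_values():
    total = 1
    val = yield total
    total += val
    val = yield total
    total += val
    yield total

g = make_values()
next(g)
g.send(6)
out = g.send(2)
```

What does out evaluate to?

Step 1: next() -> yield total=1.
Step 2: send(6) -> val=6, total = 1+6 = 7, yield 7.
Step 3: send(2) -> val=2, total = 7+2 = 9, yield 9.
Therefore out = 9.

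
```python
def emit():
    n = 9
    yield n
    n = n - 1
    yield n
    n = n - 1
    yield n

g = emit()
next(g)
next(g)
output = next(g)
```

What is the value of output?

Step 1: Trace through generator execution:
  Yield 1: n starts at 9, yield 9
  Yield 2: n = 9 - 1 = 8, yield 8
  Yield 3: n = 8 - 1 = 7, yield 7
Step 2: First next() gets 9, second next() gets the second value, third next() yields 7.
Therefore output = 7.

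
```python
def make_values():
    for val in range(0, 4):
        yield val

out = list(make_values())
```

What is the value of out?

Step 1: The generator yields each value from range(0, 4).
Step 2: list() consumes all yields: [0, 1, 2, 3].
Therefore out = [0, 1, 2, 3].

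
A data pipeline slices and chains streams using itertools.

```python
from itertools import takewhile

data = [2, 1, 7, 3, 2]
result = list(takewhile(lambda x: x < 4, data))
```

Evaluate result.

Step 1: takewhile stops at first element >= 4:
  2 < 4: take
  1 < 4: take
  7 >= 4: stop
Therefore result = [2, 1].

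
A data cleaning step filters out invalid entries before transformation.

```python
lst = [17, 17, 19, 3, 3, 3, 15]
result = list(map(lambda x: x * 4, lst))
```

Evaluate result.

Step 1: Apply lambda x: x * 4 to each element:
  17 -> 68
  17 -> 68
  19 -> 76
  3 -> 12
  3 -> 12
  3 -> 12
  15 -> 60
Therefore result = [68, 68, 76, 12, 12, 12, 60].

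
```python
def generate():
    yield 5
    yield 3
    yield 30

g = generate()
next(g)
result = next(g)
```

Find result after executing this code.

Step 1: generate() creates a generator.
Step 2: next(g) yields 5 (consumed and discarded).
Step 3: next(g) yields 3, assigned to result.
Therefore result = 3.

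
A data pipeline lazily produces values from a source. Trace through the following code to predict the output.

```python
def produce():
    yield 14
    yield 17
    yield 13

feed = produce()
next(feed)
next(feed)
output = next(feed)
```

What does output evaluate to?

Step 1: produce() creates a generator.
Step 2: next(feed) yields 14 (consumed and discarded).
Step 3: next(feed) yields 17 (consumed and discarded).
Step 4: next(feed) yields 13, assigned to output.
Therefore output = 13.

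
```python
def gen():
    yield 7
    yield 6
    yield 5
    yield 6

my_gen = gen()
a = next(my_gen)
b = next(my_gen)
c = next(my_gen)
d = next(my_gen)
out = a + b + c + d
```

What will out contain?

Step 1: Create generator and consume all values:
  a = next(my_gen) = 7
  b = next(my_gen) = 6
  c = next(my_gen) = 5
  d = next(my_gen) = 6
Step 2: out = 7 + 6 + 5 + 6 = 24.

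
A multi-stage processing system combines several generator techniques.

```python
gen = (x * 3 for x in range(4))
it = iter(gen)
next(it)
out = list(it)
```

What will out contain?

Step 1: Generator produces [0, 3, 6, 9].
Step 2: next(it) consumes first element (0).
Step 3: list(it) collects remaining: [3, 6, 9].
Therefore out = [3, 6, 9].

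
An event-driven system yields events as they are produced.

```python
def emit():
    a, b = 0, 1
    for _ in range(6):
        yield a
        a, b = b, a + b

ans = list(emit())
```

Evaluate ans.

Step 1: Fibonacci-like sequence starting with a=0, b=1:
  Iteration 1: yield a=0, then a,b = 1,1
  Iteration 2: yield a=1, then a,b = 1,2
  Iteration 3: yield a=1, then a,b = 2,3
  Iteration 4: yield a=2, then a,b = 3,5
  Iteration 5: yield a=3, then a,b = 5,8
  Iteration 6: yield a=5, then a,b = 8,13
Therefore ans = [0, 1, 1, 2, 3, 5].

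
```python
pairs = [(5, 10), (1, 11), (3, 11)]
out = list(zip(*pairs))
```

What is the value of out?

Step 1: zip(*pairs) transposes: unzips [(5, 10), (1, 11), (3, 11)] into separate sequences.
Step 2: First elements: (5, 1, 3), second elements: (10, 11, 11).
Therefore out = [(5, 1, 3), (10, 11, 11)].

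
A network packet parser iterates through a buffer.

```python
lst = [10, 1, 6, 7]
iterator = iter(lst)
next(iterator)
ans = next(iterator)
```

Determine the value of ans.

Step 1: Create iterator over [10, 1, 6, 7].
Step 2: next() consumes 10.
Step 3: next() returns 1.
Therefore ans = 1.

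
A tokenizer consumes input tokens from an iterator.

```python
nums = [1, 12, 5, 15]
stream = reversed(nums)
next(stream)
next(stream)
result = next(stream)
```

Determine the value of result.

Step 1: reversed([1, 12, 5, 15]) gives iterator: [15, 5, 12, 1].
Step 2: First next() = 15, second next() = 5.
Step 3: Third next() = 12.
Therefore result = 12.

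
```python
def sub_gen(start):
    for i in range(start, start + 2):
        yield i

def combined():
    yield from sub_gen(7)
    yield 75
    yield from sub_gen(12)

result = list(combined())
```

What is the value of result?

Step 1: combined() delegates to sub_gen(7):
  yield 7
  yield 8
Step 2: yield 75
Step 3: Delegates to sub_gen(12):
  yield 12
  yield 13
Therefore result = [7, 8, 75, 12, 13].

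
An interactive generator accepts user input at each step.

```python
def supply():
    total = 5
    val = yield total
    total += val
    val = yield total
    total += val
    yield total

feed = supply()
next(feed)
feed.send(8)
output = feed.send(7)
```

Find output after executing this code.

Step 1: next() -> yield total=5.
Step 2: send(8) -> val=8, total = 5+8 = 13, yield 13.
Step 3: send(7) -> val=7, total = 13+7 = 20, yield 20.
Therefore output = 20.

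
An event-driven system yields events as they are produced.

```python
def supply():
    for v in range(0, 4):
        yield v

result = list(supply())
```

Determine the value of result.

Step 1: The generator yields each value from range(0, 4).
Step 2: list() consumes all yields: [0, 1, 2, 3].
Therefore result = [0, 1, 2, 3].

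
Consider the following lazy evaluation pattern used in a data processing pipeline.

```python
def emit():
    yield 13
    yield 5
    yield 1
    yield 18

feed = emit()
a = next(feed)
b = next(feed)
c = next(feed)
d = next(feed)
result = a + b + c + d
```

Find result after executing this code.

Step 1: Create generator and consume all values:
  a = next(feed) = 13
  b = next(feed) = 5
  c = next(feed) = 1
  d = next(feed) = 18
Step 2: result = 13 + 5 + 1 + 18 = 37.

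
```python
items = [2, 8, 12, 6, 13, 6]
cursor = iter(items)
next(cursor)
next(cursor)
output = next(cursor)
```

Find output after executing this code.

Step 1: Create iterator over [2, 8, 12, 6, 13, 6].
Step 2: next() consumes 2.
Step 3: next() consumes 8.
Step 4: next() returns 12.
Therefore output = 12.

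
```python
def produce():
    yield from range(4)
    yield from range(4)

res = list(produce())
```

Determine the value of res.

Step 1: Trace yields in order:
  yield 0
  yield 1
  yield 2
  yield 3
  yield 0
  yield 1
  yield 2
  yield 3
Therefore res = [0, 1, 2, 3, 0, 1, 2, 3].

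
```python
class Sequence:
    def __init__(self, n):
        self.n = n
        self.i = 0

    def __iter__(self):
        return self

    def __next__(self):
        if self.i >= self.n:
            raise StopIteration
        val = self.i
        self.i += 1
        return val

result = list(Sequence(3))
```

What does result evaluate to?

Step 1: Sequence(3) creates an iterator counting 0 to 2.
Step 2: list() consumes all values: [0, 1, 2].
Therefore result = [0, 1, 2].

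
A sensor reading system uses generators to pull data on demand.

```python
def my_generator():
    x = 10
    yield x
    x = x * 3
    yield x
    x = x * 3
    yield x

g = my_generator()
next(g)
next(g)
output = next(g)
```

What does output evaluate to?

Step 1: Trace through generator execution:
  Yield 1: x starts at 10, yield 10
  Yield 2: x = 10 * 3 = 30, yield 30
  Yield 3: x = 30 * 3 = 90, yield 90
Step 2: First next() gets 10, second next() gets the second value, third next() yields 90.
Therefore output = 90.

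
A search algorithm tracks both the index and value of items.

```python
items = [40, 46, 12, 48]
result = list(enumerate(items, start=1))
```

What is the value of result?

Step 1: enumerate with start=1:
  (1, 40)
  (2, 46)
  (3, 12)
  (4, 48)
Therefore result = [(1, 40), (2, 46), (3, 12), (4, 48)].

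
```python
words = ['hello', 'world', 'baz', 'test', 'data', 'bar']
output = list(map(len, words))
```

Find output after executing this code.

Step 1: Map len() to each word:
  'hello' -> 5
  'world' -> 5
  'baz' -> 3
  'test' -> 4
  'data' -> 4
  'bar' -> 3
Therefore output = [5, 5, 3, 4, 4, 3].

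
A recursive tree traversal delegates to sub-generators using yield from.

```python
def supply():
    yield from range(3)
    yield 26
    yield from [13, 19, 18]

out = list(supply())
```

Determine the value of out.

Step 1: Trace yields in order:
  yield 0
  yield 1
  yield 2
  yield 26
  yield 13
  yield 19
  yield 18
Therefore out = [0, 1, 2, 26, 13, 19, 18].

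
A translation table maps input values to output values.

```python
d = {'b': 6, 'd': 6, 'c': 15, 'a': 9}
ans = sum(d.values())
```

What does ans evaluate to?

Step 1: d.values() = [6, 6, 15, 9].
Step 2: sum = 36.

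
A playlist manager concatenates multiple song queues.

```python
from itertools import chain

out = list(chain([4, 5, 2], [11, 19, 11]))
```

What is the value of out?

Step 1: chain() concatenates iterables: [4, 5, 2] + [11, 19, 11].
Therefore out = [4, 5, 2, 11, 19, 11].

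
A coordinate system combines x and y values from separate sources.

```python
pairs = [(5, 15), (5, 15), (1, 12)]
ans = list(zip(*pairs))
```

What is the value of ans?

Step 1: zip(*pairs) transposes: unzips [(5, 15), (5, 15), (1, 12)] into separate sequences.
Step 2: First elements: (5, 5, 1), second elements: (15, 15, 12).
Therefore ans = [(5, 5, 1), (15, 15, 12)].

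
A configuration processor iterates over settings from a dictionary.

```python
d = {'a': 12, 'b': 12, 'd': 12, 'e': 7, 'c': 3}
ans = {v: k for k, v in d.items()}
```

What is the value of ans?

Step 1: Invert dict (swap keys and values):
  'a': 12 -> 12: 'a'
  'b': 12 -> 12: 'b'
  'd': 12 -> 12: 'd'
  'e': 7 -> 7: 'e'
  'c': 3 -> 3: 'c'
Therefore ans = {12: 'd', 7: 'e', 3: 'c'}.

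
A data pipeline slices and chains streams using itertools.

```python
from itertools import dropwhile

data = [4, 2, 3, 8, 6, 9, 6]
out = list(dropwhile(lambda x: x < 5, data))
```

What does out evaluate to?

Step 1: dropwhile drops elements while < 5:
  4 < 5: dropped
  2 < 5: dropped
  3 < 5: dropped
  8: kept (dropping stopped)
Step 2: Remaining elements kept regardless of condition.
Therefore out = [8, 6, 9, 6].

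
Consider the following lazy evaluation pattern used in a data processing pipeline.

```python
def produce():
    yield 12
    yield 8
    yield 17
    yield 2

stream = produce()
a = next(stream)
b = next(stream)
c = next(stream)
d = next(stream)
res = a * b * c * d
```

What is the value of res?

Step 1: Create generator and consume all values:
  a = next(stream) = 12
  b = next(stream) = 8
  c = next(stream) = 17
  d = next(stream) = 2
Step 2: res = 12 * 8 * 17 * 2 = 3264.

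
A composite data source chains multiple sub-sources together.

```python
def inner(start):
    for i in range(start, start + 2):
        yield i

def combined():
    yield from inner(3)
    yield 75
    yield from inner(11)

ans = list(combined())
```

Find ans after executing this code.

Step 1: combined() delegates to inner(3):
  yield 3
  yield 4
Step 2: yield 75
Step 3: Delegates to inner(11):
  yield 11
  yield 12
Therefore ans = [3, 4, 75, 11, 12].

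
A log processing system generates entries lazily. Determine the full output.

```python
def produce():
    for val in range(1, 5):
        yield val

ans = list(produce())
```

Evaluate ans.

Step 1: The generator yields each value from range(1, 5).
Step 2: list() consumes all yields: [1, 2, 3, 4].
Therefore ans = [1, 2, 3, 4].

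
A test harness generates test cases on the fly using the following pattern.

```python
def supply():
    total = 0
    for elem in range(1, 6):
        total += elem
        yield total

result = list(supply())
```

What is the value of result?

Step 1: Generator accumulates running sum:
  elem=1: total = 1, yield 1
  elem=2: total = 3, yield 3
  elem=3: total = 6, yield 6
  elem=4: total = 10, yield 10
  elem=5: total = 15, yield 15
Therefore result = [1, 3, 6, 10, 15].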